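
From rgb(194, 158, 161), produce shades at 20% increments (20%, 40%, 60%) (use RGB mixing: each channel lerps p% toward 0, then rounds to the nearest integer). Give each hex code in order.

20%: (194 − 38.8 = 155.2→155, 158 − 31.6 = 126.4→126, 161 − 32.2 = 128.8→129) → #9b7e81
40%: (194 − 77.6 = 116.4→116, 158 − 63.2 = 94.8→95, 161 − 64.4 = 96.6→97) → #745f61
60%: (194 − 116.4 = 77.6→78, 158 − 94.8 = 63.2→63, 161 − 96.6 = 64.4→64) → #4e3f40

#9b7e81, #745f61, #4e3f40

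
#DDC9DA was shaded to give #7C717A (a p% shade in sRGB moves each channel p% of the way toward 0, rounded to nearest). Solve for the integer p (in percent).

44%

#DDC9DA is rgb(221, 201, 218); #7C717A is rgb(124, 113, 122).
On the R channel (widest range): 124 ≈ 221 + (p/100)(0 − 221), so p ≈ 100×(124 − 221)/(0 − 221) = -9700/-221 = 43.89.
p = 44 reproduces all three channels after rounding.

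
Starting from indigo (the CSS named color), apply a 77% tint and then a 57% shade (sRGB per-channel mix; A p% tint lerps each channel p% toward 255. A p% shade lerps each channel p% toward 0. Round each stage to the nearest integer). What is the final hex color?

#5c5461

CSS indigo is rgb(75, 0, 130).
A 77% tint moves each channel 77% toward 255:
  R: 75 + 0.77×(255−75) = 75 + 138.6 = 213.6 → 214
  G: 0 + 196.35 = 196.35 → 196
  B: 130 + 96.25 = 226.25 → 226
After the tint: rgb(214, 196, 226) = #d6c4e2.
A 57% shade moves each channel 57% toward 0:
  R: 214 + 0.57×(0−214) = 214 − 121.98 = 92.02 → 92
  G: 196 − 111.72 = 84.28 → 84
  B: 226 − 128.82 = 97.18 → 97
rgb(92, 84, 97) = #5c5461.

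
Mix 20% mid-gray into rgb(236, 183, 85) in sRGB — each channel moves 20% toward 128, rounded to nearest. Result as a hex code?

#d6ac5e

Per channel, c → c + 0.2(128 − c):
  R: 236 + 0.2×(128−236) = 236 − 21.6 = 214.4 → 214
  G: 183 + 0.2×(128−183) = 183 − 11 = 172 → 172
  B: 85 + 0.2×(128−85) = 85 + 8.6 = 93.6 → 94
rgb(214, 172, 94) = #d6ac5e.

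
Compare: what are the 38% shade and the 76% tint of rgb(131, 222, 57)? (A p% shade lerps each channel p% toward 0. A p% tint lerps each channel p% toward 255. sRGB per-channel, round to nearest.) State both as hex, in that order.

38% shade:
  R: 131 + 0.38×(0−131) = 131 − 49.78 = 81.22 → 81
  G: 222 + 0.38×(0−222) = 222 − 84.36 = 137.64 → 138
  B: 57 + 0.38×(0−57) = 57 − 21.66 = 35.34 → 35
  → #518A23
76% tint:
  R: 131 + 94.24 = 225.24 → 225
  G: 222 + 25.08 = 247.08 → 247
  B: 57 + 0.76×(255−57) = 57 + 150.48 = 207.48 → 207
  → #E1F7CF

#518A23, #E1F7CF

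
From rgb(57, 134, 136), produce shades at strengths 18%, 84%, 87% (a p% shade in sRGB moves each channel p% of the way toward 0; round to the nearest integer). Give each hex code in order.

18%: (57 − 10.26 = 46.74→47, 134 − 24.12 = 109.88→110, 136 − 24.48 = 111.52→112) → #2f6e70
84%: (57 − 47.88 = 9.12→9, 134 − 112.56 = 21.44→21, 136 − 114.24 = 21.76→22) → #091516
87%: (57 − 49.59 = 7.41→7, 134 − 116.58 = 17.42→17, 136 − 118.32 = 17.68→18) → #071112

#2f6e70, #091516, #071112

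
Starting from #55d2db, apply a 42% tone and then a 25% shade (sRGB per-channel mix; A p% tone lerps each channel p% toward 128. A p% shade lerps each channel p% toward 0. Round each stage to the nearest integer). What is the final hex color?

#55d2db is rgb(85, 210, 219).
Per channel, c → c + 0.42(128 − c):
  R: 85 + 0.42×(128−85) = 85 + 18.06 = 103.06 → 103
  G: 210 + 0.42×(128−210) = 210 − 34.44 = 175.56 → 176
  B: 219 + 0.42×(128−219) = 219 − 38.22 = 180.78 → 181
After the tone: rgb(103, 176, 181) = #67b0b5.
Lerp each channel 25% toward 0:
  R: 103 − 25.75 = 77.25 → 77
  G: 176 − 44 = 132 → 132
  B: 181 − 45.25 = 135.75 → 136
rgb(77, 132, 136) = #4d8488.

#4d8488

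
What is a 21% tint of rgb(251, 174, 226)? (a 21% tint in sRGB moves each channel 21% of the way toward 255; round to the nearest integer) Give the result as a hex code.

#FCBFE8

A 21% tint moves each channel 21% toward 255:
  R: 251 + 0.84 = 251.84 → 252
  G: 174 + 17.01 = 191.01 → 191
  B: 226 + 6.09 = 232.09 → 232
rgb(252, 191, 232) = #FCBFE8.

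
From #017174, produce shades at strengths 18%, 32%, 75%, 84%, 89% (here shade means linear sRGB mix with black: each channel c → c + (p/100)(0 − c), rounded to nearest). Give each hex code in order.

#017174 is rgb(1, 113, 116).
18%: (1→1, 113 − 20.34 = 92.66→93, 116 − 20.88 = 95.12→95) → #015d5f
32%: (1→1, 113 − 36.16 = 76.84→77, 116 − 37.12 = 78.88→79) → #014d4f
75%: (1 − 0.75 = 0.25→0, 113 − 84.75 = 28.25→28, 116 − 87 = 29→29) → #001c1d
84%: (1 − 0.84 = 0.16→0, 113 − 94.92 = 18.08→18, 116 − 97.44 = 18.56→19) → #001213
89%: (1 − 0.89 = 0.11→0, 113 − 100.57 = 12.43→12, 116 − 103.24 = 12.76→13) → #000c0d

#015d5f, #014d4f, #001c1d, #001213, #000c0d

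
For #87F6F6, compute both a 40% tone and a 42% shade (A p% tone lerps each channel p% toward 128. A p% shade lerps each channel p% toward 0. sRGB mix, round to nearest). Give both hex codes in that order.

#84C7C7, #4E8F8F

#87F6F6 is rgb(135, 246, 246).
40% tone:
  R: 135 + 0.4×(128−135) = 135 − 2.8 = 132.2 → 132
  G: 246 − 47.2 = 198.8 → 199
  B: 246 + 0.4×(128−246) = 246 − 47.2 = 198.8 → 199
  → #84C7C7
42% shade:
  R: 135 − 56.7 = 78.3 → 78
  G: 246 − 103.32 = 142.68 → 143
  B: 246 + 0.42×(0−246) = 246 − 103.32 = 142.68 → 143
  → #4E8F8F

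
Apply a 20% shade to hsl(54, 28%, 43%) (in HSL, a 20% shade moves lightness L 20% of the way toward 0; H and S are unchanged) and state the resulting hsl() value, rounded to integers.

L moves 20% from 43 toward 0: 43 − 8.6 = 34.4 → 34.
H and S are unchanged.

hsl(54, 28%, 34%)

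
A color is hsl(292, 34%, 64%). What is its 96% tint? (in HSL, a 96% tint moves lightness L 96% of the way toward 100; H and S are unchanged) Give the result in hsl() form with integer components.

L moves 96% from 64 toward 100: 64 + 34.56 = 98.56 → 99.
H and S are unchanged.

hsl(292, 34%, 99%)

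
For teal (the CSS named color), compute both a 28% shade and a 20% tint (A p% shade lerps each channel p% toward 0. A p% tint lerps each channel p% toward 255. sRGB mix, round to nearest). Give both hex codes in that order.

CSS teal is rgb(0, 128, 128).
28% shade:
  R: 0 + 0.28×(0−0) = 0 + 0 = 0 → 0
  G: 128 − 35.84 = 92.16 → 92
  B: 128 + 0.28×(0−128) = 128 − 35.84 = 92.16 → 92
  → #005C5C
20% tint:
  R: 0 + 0.2×(255−0) = 0 + 51 = 51 → 51
  G: 128 + 0.2×(255−128) = 128 + 25.4 = 153.4 → 153
  B: 128 + 0.2×(255−128) = 128 + 25.4 = 153.4 → 153
  → #339999

#005C5C, #339999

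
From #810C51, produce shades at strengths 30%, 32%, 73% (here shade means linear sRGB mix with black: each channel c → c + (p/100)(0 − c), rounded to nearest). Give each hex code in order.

#5A0839, #580837, #230316

#810C51 is rgb(129, 12, 81).
30%: (129 − 38.7 = 90.3→90, 12 − 3.6 = 8.4→8, 81 − 24.3 = 56.7→57) → #5A0839
32%: (129 − 41.28 = 87.72→88, 12 − 3.84 = 8.16→8, 81 − 25.92 = 55.08→55) → #580837
73%: (129 − 94.17 = 34.83→35, 12 − 8.76 = 3.24→3, 81 − 59.13 = 21.87→22) → #230316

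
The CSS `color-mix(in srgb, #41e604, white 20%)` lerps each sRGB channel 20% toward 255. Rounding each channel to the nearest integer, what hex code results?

#41e604 is rgb(65, 230, 4).
A 20% tint moves each channel 20% toward 255:
  R: 65 + 38 = 103 → 103
  G: 230 + 0.2×(255−230) = 230 + 5 = 235 → 235
  B: 4 + 50.2 = 54.2 → 54
rgb(103, 235, 54) = #67eb36.

#67eb36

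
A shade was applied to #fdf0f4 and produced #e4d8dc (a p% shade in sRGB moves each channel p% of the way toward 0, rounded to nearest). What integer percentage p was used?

10%

#fdf0f4 is rgb(253, 240, 244); #e4d8dc is rgb(228, 216, 220).
On the R channel (widest range): 228 ≈ 253 + (p/100)(0 − 253), so p ≈ 100×(228 − 253)/(0 − 253) = -2500/-253 = 9.88.
p = 10 reproduces all three channels after rounding.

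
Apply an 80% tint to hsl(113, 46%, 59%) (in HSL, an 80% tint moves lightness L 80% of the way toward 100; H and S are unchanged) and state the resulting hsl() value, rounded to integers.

L moves 80% from 59 toward 100: 59 + 32.8 = 91.8 → 92.
H and S are unchanged.

hsl(113, 46%, 92%)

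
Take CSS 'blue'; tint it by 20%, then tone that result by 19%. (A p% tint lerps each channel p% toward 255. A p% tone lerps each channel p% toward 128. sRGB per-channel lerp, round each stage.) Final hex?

#4242e7

CSS blue is rgb(0, 0, 255).
A 20% tint moves each channel 20% toward 255:
  R: 0 + 0.2×(255−0) = 0 + 51 = 51 → 51
  G: 0 + 0.2×(255−0) = 0 + 51 = 51 → 51
  B: 255 + 0 = 255 → 255
After the tint: rgb(51, 51, 255) = #3333ff.
A 19% tone moves each channel 19% toward 128:
  R: 51 + 14.63 = 65.63 → 66
  G: 51 + 0.19×(128−51) = 51 + 14.63 = 65.63 → 66
  B: 255 + 0.19×(128−255) = 255 − 24.13 = 230.87 → 231
rgb(66, 66, 231) = #4242e7.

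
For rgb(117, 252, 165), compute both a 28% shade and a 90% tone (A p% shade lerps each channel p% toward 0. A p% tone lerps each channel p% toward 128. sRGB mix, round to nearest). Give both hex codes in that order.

28% shade:
  R: 117 + 0.28×(0−117) = 117 − 32.76 = 84.24 → 84
  G: 252 − 70.56 = 181.44 → 181
  B: 165 − 46.2 = 118.8 → 119
  → #54B577
90% tone:
  R: 117 + 0.9×(128−117) = 117 + 9.9 = 126.9 → 127
  G: 252 − 111.6 = 140.4 → 140
  B: 165 + 0.9×(128−165) = 165 − 33.3 = 131.7 → 132
  → #7F8C84

#54B577, #7F8C84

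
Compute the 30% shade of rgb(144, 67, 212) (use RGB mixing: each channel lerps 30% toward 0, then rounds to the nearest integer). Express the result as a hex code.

Lerp each channel 30% toward 0:
  R: 144 + 0.3×(0−144) = 144 − 43.2 = 100.8 → 101
  G: 67 + 0.3×(0−67) = 67 − 20.1 = 46.9 → 47
  B: 212 + 0.3×(0−212) = 212 − 63.6 = 148.4 → 148
rgb(101, 47, 148) = #652F94.

#652F94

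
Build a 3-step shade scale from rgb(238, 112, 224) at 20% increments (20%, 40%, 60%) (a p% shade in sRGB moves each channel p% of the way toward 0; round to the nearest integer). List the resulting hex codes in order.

20%: (238 − 47.6 = 190.4→190, 112 − 22.4 = 89.6→90, 224 − 44.8 = 179.2→179) → #be5ab3
40%: (238 − 95.2 = 142.8→143, 112 − 44.8 = 67.2→67, 224 − 89.6 = 134.4→134) → #8f4386
60%: (238 − 142.8 = 95.2→95, 112 − 67.2 = 44.8→45, 224 − 134.4 = 89.6→90) → #5f2d5a

#be5ab3, #8f4386, #5f2d5a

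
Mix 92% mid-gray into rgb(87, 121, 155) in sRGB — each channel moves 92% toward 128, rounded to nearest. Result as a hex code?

Lerp each channel 92% toward 128:
  R: 87 + 0.92×(128−87) = 87 + 37.72 = 124.72 → 125
  G: 121 + 0.92×(128−121) = 121 + 6.44 = 127.44 → 127
  B: 155 − 24.84 = 130.16 → 130
rgb(125, 127, 130) = #7D7F82.

#7D7F82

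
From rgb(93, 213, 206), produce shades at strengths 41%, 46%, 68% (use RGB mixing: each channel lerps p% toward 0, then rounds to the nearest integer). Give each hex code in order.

41%: (93 − 38.13 = 54.87→55, 213 − 87.33 = 125.67→126, 206 − 84.46 = 121.54→122) → #377E7A
46%: (93 − 42.78 = 50.22→50, 213 − 97.98 = 115.02→115, 206 − 94.76 = 111.24→111) → #32736F
68%: (93 − 63.24 = 29.76→30, 213 − 144.84 = 68.16→68, 206 − 140.08 = 65.92→66) → #1E4442

#377E7A, #32736F, #1E4442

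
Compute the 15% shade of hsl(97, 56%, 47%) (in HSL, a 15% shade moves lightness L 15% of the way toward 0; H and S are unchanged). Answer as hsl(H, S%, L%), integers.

L moves 15% from 47 toward 0: 47 − 7.05 = 39.95 → 40.
H and S are unchanged.

hsl(97, 56%, 40%)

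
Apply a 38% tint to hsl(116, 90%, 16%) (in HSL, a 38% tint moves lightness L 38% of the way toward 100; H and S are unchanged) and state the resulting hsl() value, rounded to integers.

L moves 38% from 16 toward 100: 16 + 31.92 = 47.92 → 48.
H and S are unchanged.

hsl(116, 90%, 48%)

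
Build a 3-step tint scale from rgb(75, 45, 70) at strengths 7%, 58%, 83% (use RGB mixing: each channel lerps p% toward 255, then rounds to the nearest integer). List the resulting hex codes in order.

7%: (75 + 12.6 = 87.6→88, 45 + 14.7 = 59.7→60, 70 + 12.95 = 82.95→83) → #583c53
58%: (75 + 104.4 = 179.4→179, 45 + 121.8 = 166.8→167, 70 + 107.3 = 177.3→177) → #b3a7b1
83%: (75 + 149.4 = 224.4→224, 45 + 174.3 = 219.3→219, 70 + 153.55 = 223.55→224) → #e0dbe0

#583c53, #b3a7b1, #e0dbe0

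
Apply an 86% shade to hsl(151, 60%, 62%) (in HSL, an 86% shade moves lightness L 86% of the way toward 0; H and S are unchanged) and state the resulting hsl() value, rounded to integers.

hsl(151, 60%, 9%)

L moves 86% from 62 toward 0: 62 − 53.32 = 8.68 → 9.
H and S are unchanged.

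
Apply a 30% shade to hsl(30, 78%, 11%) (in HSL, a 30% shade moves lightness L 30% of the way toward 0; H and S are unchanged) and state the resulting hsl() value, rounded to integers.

hsl(30, 78%, 8%)

L moves 30% from 11 toward 0: 11 − 3.3 = 7.7 → 8.
H and S are unchanged.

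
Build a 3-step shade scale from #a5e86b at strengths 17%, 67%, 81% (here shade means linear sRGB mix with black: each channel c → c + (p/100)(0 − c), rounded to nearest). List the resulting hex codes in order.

#89c159, #364d23, #1f2c14

#a5e86b is rgb(165, 232, 107).
17%: (165 − 28.05 = 136.95→137, 232 − 39.44 = 192.56→193, 107 − 18.19 = 88.81→89) → #89c159
67%: (165 − 110.55 = 54.45→54, 232 − 155.44 = 76.56→77, 107 − 71.69 = 35.31→35) → #364d23
81%: (165 − 133.65 = 31.35→31, 232 − 187.92 = 44.08→44, 107 − 86.67 = 20.33→20) → #1f2c14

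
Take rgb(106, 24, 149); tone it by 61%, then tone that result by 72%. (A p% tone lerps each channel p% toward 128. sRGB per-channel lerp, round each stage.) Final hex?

Lerp each channel 61% toward 128:
  R: 106 + 0.61×(128−106) = 106 + 13.42 = 119.42 → 119
  G: 24 + 63.44 = 87.44 → 87
  B: 149 − 12.81 = 136.19 → 136
After the tone: rgb(119, 87, 136) = #775788.
Per channel, c → c + 0.72(128 − c):
  R: 119 + 6.48 = 125.48 → 125
  G: 87 + 0.72×(128−87) = 87 + 29.52 = 116.52 → 117
  B: 136 + 0.72×(128−136) = 136 − 5.76 = 130.24 → 130
rgb(125, 117, 130) = #7d7582.

#7d7582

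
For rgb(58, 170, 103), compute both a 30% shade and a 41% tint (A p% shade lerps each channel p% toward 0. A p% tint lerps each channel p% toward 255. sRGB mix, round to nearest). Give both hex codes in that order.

#297748, #8bcda5

30% shade:
  R: 58 − 17.4 = 40.6 → 41
  G: 170 + 0.3×(0−170) = 170 − 51 = 119 → 119
  B: 103 − 30.9 = 72.1 → 72
  → #297748
41% tint:
  R: 58 + 0.41×(255−58) = 58 + 80.77 = 138.77 → 139
  G: 170 + 0.41×(255−170) = 170 + 34.85 = 204.85 → 205
  B: 103 + 62.32 = 165.32 → 165
  → #8bcda5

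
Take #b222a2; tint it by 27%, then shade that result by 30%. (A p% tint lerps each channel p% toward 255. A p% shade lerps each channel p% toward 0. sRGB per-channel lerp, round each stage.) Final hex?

#b222a2 is rgb(178, 34, 162).
A 27% tint moves each channel 27% toward 255:
  R: 178 + 20.79 = 198.79 → 199
  G: 34 + 0.27×(255−34) = 34 + 59.67 = 93.67 → 94
  B: 162 + 25.11 = 187.11 → 187
After the tint: rgb(199, 94, 187) = #c75ebb.
Lerp each channel 30% toward 0:
  R: 199 + 0.3×(0−199) = 199 − 59.7 = 139.3 → 139
  G: 94 − 28.2 = 65.8 → 66
  B: 187 + 0.3×(0−187) = 187 − 56.1 = 130.9 → 131
rgb(139, 66, 131) = #8b4283.

#8b4283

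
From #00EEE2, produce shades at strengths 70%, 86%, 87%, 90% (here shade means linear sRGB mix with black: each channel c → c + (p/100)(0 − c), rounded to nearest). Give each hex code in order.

#00EEE2 is rgb(0, 238, 226).
70%: (0→0, 238 − 166.6 = 71.4→71, 226 − 158.2 = 67.8→68) → #004744
86%: (0→0, 238 − 204.68 = 33.32→33, 226 − 194.36 = 31.64→32) → #002120
87%: (0→0, 238 − 207.06 = 30.94→31, 226 − 196.62 = 29.38→29) → #001F1D
90%: (0→0, 238 − 214.2 = 23.8→24, 226 − 203.4 = 22.6→23) → #001817

#004744, #002120, #001F1D, #001817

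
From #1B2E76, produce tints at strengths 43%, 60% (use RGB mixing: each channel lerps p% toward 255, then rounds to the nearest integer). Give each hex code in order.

#1B2E76 is rgb(27, 46, 118).
43%: (27 + 98.04 = 125.04→125, 46 + 89.87 = 135.87→136, 118 + 58.91 = 176.91→177) → #7D88B1
60%: (27 + 136.8 = 163.8→164, 46 + 125.4 = 171.4→171, 118 + 82.2 = 200.2→200) → #A4ABC8

#7D88B1, #A4ABC8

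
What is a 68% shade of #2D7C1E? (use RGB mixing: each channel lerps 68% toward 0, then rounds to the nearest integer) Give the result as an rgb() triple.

#2D7C1E is rgb(45, 124, 30).
Per channel, c → c + 0.68(0 − c):
  R: 45 + 0.68×(0−45) = 45 − 30.6 = 14.4 → 14
  G: 124 + 0.68×(0−124) = 124 − 84.32 = 39.68 → 40
  B: 30 − 20.4 = 9.6 → 10

rgb(14, 40, 10)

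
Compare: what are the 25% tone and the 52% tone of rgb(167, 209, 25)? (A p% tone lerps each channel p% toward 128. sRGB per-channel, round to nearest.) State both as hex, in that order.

25% tone:
  R: 167 − 9.75 = 157.25 → 157
  G: 209 + 0.25×(128−209) = 209 − 20.25 = 188.75 → 189
  B: 25 + 0.25×(128−25) = 25 + 25.75 = 50.75 → 51
  → #9DBD33
52% tone:
  R: 167 + 0.52×(128−167) = 167 − 20.28 = 146.72 → 147
  G: 209 + 0.52×(128−209) = 209 − 42.12 = 166.88 → 167
  B: 25 + 0.52×(128−25) = 25 + 53.56 = 78.56 → 79
  → #93A74F

#9DBD33, #93A74F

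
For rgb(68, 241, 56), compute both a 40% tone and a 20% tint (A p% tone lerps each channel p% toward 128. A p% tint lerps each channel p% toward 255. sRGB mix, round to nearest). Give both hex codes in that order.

#5CC455, #69F460

40% tone:
  R: 68 + 0.4×(128−68) = 68 + 24 = 92 → 92
  G: 241 + 0.4×(128−241) = 241 − 45.2 = 195.8 → 196
  B: 56 + 28.8 = 84.8 → 85
  → #5CC455
20% tint:
  R: 68 + 0.2×(255−68) = 68 + 37.4 = 105.4 → 105
  G: 241 + 0.2×(255−241) = 241 + 2.8 = 243.8 → 244
  B: 56 + 0.2×(255−56) = 56 + 39.8 = 95.8 → 96
  → #69F460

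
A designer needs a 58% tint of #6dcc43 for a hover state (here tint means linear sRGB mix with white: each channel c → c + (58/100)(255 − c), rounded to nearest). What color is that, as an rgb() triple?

rgb(194, 234, 176)

#6dcc43 is rgb(109, 204, 67).
Per channel, c → c + 0.58(255 − c):
  R: 109 + 0.58×(255−109) = 109 + 84.68 = 193.68 → 194
  G: 204 + 29.58 = 233.58 → 234
  B: 67 + 0.58×(255−67) = 67 + 109.04 = 176.04 → 176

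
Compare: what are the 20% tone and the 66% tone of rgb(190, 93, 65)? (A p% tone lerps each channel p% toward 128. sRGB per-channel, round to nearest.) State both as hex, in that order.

20% tone:
  R: 190 + 0.2×(128−190) = 190 − 12.4 = 177.6 → 178
  G: 93 + 7 = 100 → 100
  B: 65 + 0.2×(128−65) = 65 + 12.6 = 77.6 → 78
  → #B2644E
66% tone:
  R: 190 + 0.66×(128−190) = 190 − 40.92 = 149.08 → 149
  G: 93 + 0.66×(128−93) = 93 + 23.1 = 116.1 → 116
  B: 65 + 41.58 = 106.58 → 107
  → #95746B

#B2644E, #95746B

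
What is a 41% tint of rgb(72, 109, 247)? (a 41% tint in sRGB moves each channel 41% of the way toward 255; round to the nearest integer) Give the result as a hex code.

Per channel, c → c + 0.41(255 − c):
  R: 72 + 75.03 = 147.03 → 147
  G: 109 + 59.86 = 168.86 → 169
  B: 247 + 0.41×(255−247) = 247 + 3.28 = 250.28 → 250
rgb(147, 169, 250) = #93A9FA.

#93A9FA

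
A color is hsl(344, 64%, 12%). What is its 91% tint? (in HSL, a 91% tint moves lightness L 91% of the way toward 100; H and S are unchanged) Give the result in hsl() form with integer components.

L moves 91% from 12 toward 100: 12 + 80.08 = 92.08 → 92.
H and S are unchanged.

hsl(344, 64%, 92%)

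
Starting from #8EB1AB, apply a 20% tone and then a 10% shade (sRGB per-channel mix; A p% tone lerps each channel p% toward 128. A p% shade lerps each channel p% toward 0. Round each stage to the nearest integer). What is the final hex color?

#8EB1AB is rgb(142, 177, 171).
A 20% tone moves each channel 20% toward 128:
  R: 142 + 0.2×(128−142) = 142 − 2.8 = 139.2 → 139
  G: 177 + 0.2×(128−177) = 177 − 9.8 = 167.2 → 167
  B: 171 − 8.6 = 162.4 → 162
After the tone: rgb(139, 167, 162) = #8BA7A2.
A 10% shade moves each channel 10% toward 0:
  R: 139 − 13.9 = 125.1 → 125
  G: 167 + 0.1×(0−167) = 167 − 16.7 = 150.3 → 150
  B: 162 − 16.2 = 145.8 → 146
rgb(125, 150, 146) = #7D9692.

#7D9692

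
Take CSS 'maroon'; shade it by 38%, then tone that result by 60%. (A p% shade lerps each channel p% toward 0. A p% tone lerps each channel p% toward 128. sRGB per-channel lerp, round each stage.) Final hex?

#6C4D4D

CSS maroon is rgb(128, 0, 0).
Per channel, c → c + 0.38(0 − c):
  R: 128 − 48.64 = 79.36 → 79
  G: 0 + 0 = 0 → 0
  B: 0 + 0.38×(0−0) = 0 + 0 = 0 → 0
After the shade: rgb(79, 0, 0) = #4F0000.
A 60% tone moves each channel 60% toward 128:
  R: 79 + 29.4 = 108.4 → 108
  G: 0 + 0.6×(128−0) = 0 + 76.8 = 76.8 → 77
  B: 0 + 76.8 = 76.8 → 77
rgb(108, 77, 77) = #6C4D4D.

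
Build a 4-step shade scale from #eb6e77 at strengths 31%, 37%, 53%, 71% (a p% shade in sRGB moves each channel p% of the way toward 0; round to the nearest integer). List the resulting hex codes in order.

#a24c52, #94454b, #6e3438, #442023

#eb6e77 is rgb(235, 110, 119).
31%: (235 − 72.85 = 162.15→162, 110 − 34.1 = 75.9→76, 119 − 36.89 = 82.11→82) → #a24c52
37%: (235 − 86.95 = 148.05→148, 110 − 40.7 = 69.3→69, 119 − 44.03 = 74.97→75) → #94454b
53%: (235 − 124.55 = 110.45→110, 110 − 58.3 = 51.7→52, 119 − 63.07 = 55.93→56) → #6e3438
71%: (235 − 166.85 = 68.15→68, 110 − 78.1 = 31.9→32, 119 − 84.49 = 34.51→35) → #442023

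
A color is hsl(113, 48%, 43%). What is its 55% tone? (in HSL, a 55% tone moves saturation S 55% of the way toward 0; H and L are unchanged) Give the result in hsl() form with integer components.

hsl(113, 22%, 43%)

S moves 55% from 48 toward 0: 48 − 26.4 = 21.6 → 22.
H and L are unchanged.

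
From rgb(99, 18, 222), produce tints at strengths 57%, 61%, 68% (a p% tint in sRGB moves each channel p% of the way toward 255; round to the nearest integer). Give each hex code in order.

#BC99F1, #C2A3F2, #CDB3F4

57%: (99 + 88.92 = 187.92→188, 18 + 135.09 = 153.09→153, 222 + 18.81 = 240.81→241) → #BC99F1
61%: (99 + 95.16 = 194.16→194, 18 + 144.57 = 162.57→163, 222 + 20.13 = 242.13→242) → #C2A3F2
68%: (99 + 106.08 = 205.08→205, 18 + 161.16 = 179.16→179, 222 + 22.44 = 244.44→244) → #CDB3F4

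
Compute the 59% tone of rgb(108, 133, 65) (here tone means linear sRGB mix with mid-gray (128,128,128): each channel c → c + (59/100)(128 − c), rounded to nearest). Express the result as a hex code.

#788266

Lerp each channel 59% toward 128:
  R: 108 + 0.59×(128−108) = 108 + 11.8 = 119.8 → 120
  G: 133 − 2.95 = 130.05 → 130
  B: 65 + 0.59×(128−65) = 65 + 37.17 = 102.17 → 102
rgb(120, 130, 102) = #788266.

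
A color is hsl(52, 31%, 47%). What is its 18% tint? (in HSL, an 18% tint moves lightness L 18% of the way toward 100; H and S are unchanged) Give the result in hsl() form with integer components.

L moves 18% from 47 toward 100: 47 + 9.54 = 56.54 → 57.
H and S are unchanged.

hsl(52, 31%, 57%)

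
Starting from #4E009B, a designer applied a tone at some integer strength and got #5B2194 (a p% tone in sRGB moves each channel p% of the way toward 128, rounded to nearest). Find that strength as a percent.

#4E009B is rgb(78, 0, 155); #5B2194 is rgb(91, 33, 148).
On the G channel (widest range): 33 ≈ 0 + (p/100)(128 − 0), so p ≈ 100×(33 − 0)/(128 − 0) = 3300/128 = 25.78.
p = 26 reproduces all three channels after rounding.

26%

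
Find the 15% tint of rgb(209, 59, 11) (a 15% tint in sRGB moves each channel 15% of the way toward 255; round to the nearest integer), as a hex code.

A 15% tint moves each channel 15% toward 255:
  R: 209 + 0.15×(255−209) = 209 + 6.9 = 215.9 → 216
  G: 59 + 29.4 = 88.4 → 88
  B: 11 + 36.6 = 47.6 → 48
rgb(216, 88, 48) = #d85830.

#d85830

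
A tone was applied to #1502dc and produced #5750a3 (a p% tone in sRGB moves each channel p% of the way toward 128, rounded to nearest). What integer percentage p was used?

#1502dc is rgb(21, 2, 220); #5750a3 is rgb(87, 80, 163).
On the G channel (widest range): 80 ≈ 2 + (p/100)(128 − 2), so p ≈ 100×(80 − 2)/(128 − 2) = 7800/126 = 61.90.
p = 62 reproduces all three channels after rounding.

62%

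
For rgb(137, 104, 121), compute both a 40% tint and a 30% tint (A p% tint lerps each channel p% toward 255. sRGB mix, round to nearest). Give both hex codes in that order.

40% tint:
  R: 137 + 47.2 = 184.2 → 184
  G: 104 + 0.4×(255−104) = 104 + 60.4 = 164.4 → 164
  B: 121 + 0.4×(255−121) = 121 + 53.6 = 174.6 → 175
  → #B8A4AF
30% tint:
  R: 137 + 35.4 = 172.4 → 172
  G: 104 + 0.3×(255−104) = 104 + 45.3 = 149.3 → 149
  B: 121 + 0.3×(255−121) = 121 + 40.2 = 161.2 → 161
  → #AC95A1

#B8A4AF, #AC95A1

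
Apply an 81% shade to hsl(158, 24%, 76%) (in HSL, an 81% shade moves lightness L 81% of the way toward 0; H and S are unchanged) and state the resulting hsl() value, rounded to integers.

hsl(158, 24%, 14%)

L moves 81% from 76 toward 0: 76 − 61.56 = 14.44 → 14.
H and S are unchanged.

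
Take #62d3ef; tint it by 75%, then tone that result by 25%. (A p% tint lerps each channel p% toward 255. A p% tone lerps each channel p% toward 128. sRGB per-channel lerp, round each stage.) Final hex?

#62d3ef is rgb(98, 211, 239).
Lerp each channel 75% toward 255:
  R: 98 + 117.75 = 215.75 → 216
  G: 211 + 0.75×(255−211) = 211 + 33 = 244 → 244
  B: 239 + 0.75×(255−239) = 239 + 12 = 251 → 251
After the tint: rgb(216, 244, 251) = #d8f4fb.
Lerp each channel 25% toward 128:
  R: 216 + 0.25×(128−216) = 216 − 22 = 194 → 194
  G: 244 + 0.25×(128−244) = 244 − 29 = 215 → 215
  B: 251 − 30.75 = 220.25 → 220
rgb(194, 215, 220) = #c2d7dc.

#c2d7dc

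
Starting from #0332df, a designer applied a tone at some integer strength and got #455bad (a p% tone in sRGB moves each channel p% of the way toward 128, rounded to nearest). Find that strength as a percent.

53%

#0332df is rgb(3, 50, 223); #455bad is rgb(69, 91, 173).
On the R channel (widest range): 69 ≈ 3 + (p/100)(128 − 3), so p ≈ 100×(69 − 3)/(128 − 3) = 6600/125 = 52.80.
p = 53 reproduces all three channels after rounding.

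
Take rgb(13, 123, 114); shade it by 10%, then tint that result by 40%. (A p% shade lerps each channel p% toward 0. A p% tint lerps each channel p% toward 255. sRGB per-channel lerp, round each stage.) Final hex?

A 10% shade moves each channel 10% toward 0:
  R: 13 − 1.3 = 11.7 → 12
  G: 123 + 0.1×(0−123) = 123 − 12.3 = 110.7 → 111
  B: 114 + 0.1×(0−114) = 114 − 11.4 = 102.6 → 103
After the shade: rgb(12, 111, 103) = #0C6F67.
Per channel, c → c + 0.4(255 − c):
  R: 12 + 0.4×(255−12) = 12 + 97.2 = 109.2 → 109
  G: 111 + 0.4×(255−111) = 111 + 57.6 = 168.6 → 169
  B: 103 + 0.4×(255−103) = 103 + 60.8 = 163.8 → 164
rgb(109, 169, 164) = #6DA9A4.

#6DA9A4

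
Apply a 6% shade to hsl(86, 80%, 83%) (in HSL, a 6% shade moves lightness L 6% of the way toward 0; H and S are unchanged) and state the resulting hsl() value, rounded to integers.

hsl(86, 80%, 78%)

L moves 6% from 83 toward 0: 83 − 4.98 = 78.02 → 78.
H and S are unchanged.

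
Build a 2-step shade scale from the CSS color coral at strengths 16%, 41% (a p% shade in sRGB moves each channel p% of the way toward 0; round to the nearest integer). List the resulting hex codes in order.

#D66B43, #964B2F

CSS coral is rgb(255, 127, 80).
16%: (255 − 40.8 = 214.2→214, 127 − 20.32 = 106.68→107, 80 − 12.8 = 67.2→67) → #D66B43
41%: (255 − 104.55 = 150.45→150, 127 − 52.07 = 74.93→75, 80 − 32.8 = 47.2→47) → #964B2F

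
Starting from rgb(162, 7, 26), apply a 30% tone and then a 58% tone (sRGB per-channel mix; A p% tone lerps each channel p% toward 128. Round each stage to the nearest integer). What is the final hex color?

#8A5C62

Lerp each channel 30% toward 128:
  R: 162 − 10.2 = 151.8 → 152
  G: 7 + 0.3×(128−7) = 7 + 36.3 = 43.3 → 43
  B: 26 + 0.3×(128−26) = 26 + 30.6 = 56.6 → 57
After the tone: rgb(152, 43, 57) = #982B39.
Lerp each channel 58% toward 128:
  R: 152 + 0.58×(128−152) = 152 − 13.92 = 138.08 → 138
  G: 43 + 0.58×(128−43) = 43 + 49.3 = 92.3 → 92
  B: 57 + 41.18 = 98.18 → 98
rgb(138, 92, 98) = #8A5C62.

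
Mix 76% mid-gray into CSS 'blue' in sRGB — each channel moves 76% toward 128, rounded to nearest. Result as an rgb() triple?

CSS blue is rgb(0, 0, 255).
A 76% tone moves each channel 76% toward 128:
  R: 0 + 0.76×(128−0) = 0 + 97.28 = 97.28 → 97
  G: 0 + 97.28 = 97.28 → 97
  B: 255 + 0.76×(128−255) = 255 − 96.52 = 158.48 → 158

rgb(97, 97, 158)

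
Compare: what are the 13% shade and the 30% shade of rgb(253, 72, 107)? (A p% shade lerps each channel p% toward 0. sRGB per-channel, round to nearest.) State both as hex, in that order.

#dc3f5d, #b1324b

13% shade:
  R: 253 − 32.89 = 220.11 → 220
  G: 72 + 0.13×(0−72) = 72 − 9.36 = 62.64 → 63
  B: 107 − 13.91 = 93.09 → 93
  → #dc3f5d
30% shade:
  R: 253 + 0.3×(0−253) = 253 − 75.9 = 177.1 → 177
  G: 72 + 0.3×(0−72) = 72 − 21.6 = 50.4 → 50
  B: 107 + 0.3×(0−107) = 107 − 32.1 = 74.9 → 75
  → #b1324b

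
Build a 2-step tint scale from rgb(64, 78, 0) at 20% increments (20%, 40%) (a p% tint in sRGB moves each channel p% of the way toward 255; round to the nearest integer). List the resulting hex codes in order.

#667133, #8c9566

20%: (64 + 38.2 = 102.2→102, 78 + 35.4 = 113.4→113, 0 + 51 = 51→51) → #667133
40%: (64 + 76.4 = 140.4→140, 78 + 70.8 = 148.8→149, 0 + 102 = 102→102) → #8c9566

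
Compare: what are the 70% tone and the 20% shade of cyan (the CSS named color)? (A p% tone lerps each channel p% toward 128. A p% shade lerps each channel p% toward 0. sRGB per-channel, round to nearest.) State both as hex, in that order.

#5aa6a6, #00cccc

CSS cyan is rgb(0, 255, 255).
70% tone:
  R: 0 + 89.6 = 89.6 → 90
  G: 255 − 88.9 = 166.1 → 166
  B: 255 − 88.9 = 166.1 → 166
  → #5aa6a6
20% shade:
  R: 0 + 0.2×(0−0) = 0 + 0 = 0 → 0
  G: 255 − 51 = 204 → 204
  B: 255 − 51 = 204 → 204
  → #00cccc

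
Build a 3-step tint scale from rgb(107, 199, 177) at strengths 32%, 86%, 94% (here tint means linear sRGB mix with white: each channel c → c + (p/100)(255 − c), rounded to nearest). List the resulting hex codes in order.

32%: (107 + 47.36 = 154.36→154, 199 + 17.92 = 216.92→217, 177 + 24.96 = 201.96→202) → #9AD9CA
86%: (107 + 127.28 = 234.28→234, 199 + 48.16 = 247.16→247, 177 + 67.08 = 244.08→244) → #EAF7F4
94%: (107 + 139.12 = 246.12→246, 199 + 52.64 = 251.64→252, 177 + 73.32 = 250.32→250) → #F6FCFA

#9AD9CA, #EAF7F4, #F6FCFA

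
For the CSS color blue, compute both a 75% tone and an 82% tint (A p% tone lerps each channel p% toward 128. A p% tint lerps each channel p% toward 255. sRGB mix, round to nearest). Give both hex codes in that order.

CSS blue is rgb(0, 0, 255).
75% tone:
  R: 0 + 0.75×(128−0) = 0 + 96 = 96 → 96
  G: 0 + 0.75×(128−0) = 0 + 96 = 96 → 96
  B: 255 + 0.75×(128−255) = 255 − 95.25 = 159.75 → 160
  → #6060A0
82% tint:
  R: 0 + 209.1 = 209.1 → 209
  G: 0 + 0.82×(255−0) = 0 + 209.1 = 209.1 → 209
  B: 255 + 0 = 255 → 255
  → #D1D1FF

#6060A0, #D1D1FF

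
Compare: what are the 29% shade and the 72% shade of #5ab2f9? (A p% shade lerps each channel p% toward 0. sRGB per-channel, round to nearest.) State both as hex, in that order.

#407eb1, #193246

#5ab2f9 is rgb(90, 178, 249).
29% shade:
  R: 90 − 26.1 = 63.9 → 64
  G: 178 − 51.62 = 126.38 → 126
  B: 249 + 0.29×(0−249) = 249 − 72.21 = 176.79 → 177
  → #407eb1
72% shade:
  R: 90 + 0.72×(0−90) = 90 − 64.8 = 25.2 → 25
  G: 178 + 0.72×(0−178) = 178 − 128.16 = 49.84 → 50
  B: 249 − 179.28 = 69.72 → 70
  → #193246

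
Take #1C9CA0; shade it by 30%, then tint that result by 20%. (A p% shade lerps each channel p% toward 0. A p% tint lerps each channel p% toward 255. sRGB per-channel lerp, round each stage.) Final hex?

#1C9CA0 is rgb(28, 156, 160).
A 30% shade moves each channel 30% toward 0:
  R: 28 + 0.3×(0−28) = 28 − 8.4 = 19.6 → 20
  G: 156 + 0.3×(0−156) = 156 − 46.8 = 109.2 → 109
  B: 160 + 0.3×(0−160) = 160 − 48 = 112 → 112
After the shade: rgb(20, 109, 112) = #146D70.
A 20% tint moves each channel 20% toward 255:
  R: 20 + 0.2×(255−20) = 20 + 47 = 67 → 67
  G: 109 + 0.2×(255−109) = 109 + 29.2 = 138.2 → 138
  B: 112 + 0.2×(255−112) = 112 + 28.6 = 140.6 → 141
rgb(67, 138, 141) = #438A8D.

#438A8D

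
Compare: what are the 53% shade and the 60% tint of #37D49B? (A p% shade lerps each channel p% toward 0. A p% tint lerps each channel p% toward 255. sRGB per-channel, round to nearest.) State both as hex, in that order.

#1A6449, #AFEED7

#37D49B is rgb(55, 212, 155).
53% shade:
  R: 55 − 29.15 = 25.85 → 26
  G: 212 + 0.53×(0−212) = 212 − 112.36 = 99.64 → 100
  B: 155 + 0.53×(0−155) = 155 − 82.15 = 72.85 → 73
  → #1A6449
60% tint:
  R: 55 + 0.6×(255−55) = 55 + 120 = 175 → 175
  G: 212 + 0.6×(255−212) = 212 + 25.8 = 237.8 → 238
  B: 155 + 0.6×(255−155) = 155 + 60 = 215 → 215
  → #AFEED7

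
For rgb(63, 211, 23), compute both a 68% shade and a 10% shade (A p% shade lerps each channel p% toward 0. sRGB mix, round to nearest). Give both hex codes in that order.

#144407, #39BE15

68% shade:
  R: 63 + 0.68×(0−63) = 63 − 42.84 = 20.16 → 20
  G: 211 − 143.48 = 67.52 → 68
  B: 23 − 15.64 = 7.36 → 7
  → #144407
10% shade:
  R: 63 + 0.1×(0−63) = 63 − 6.3 = 56.7 → 57
  G: 211 − 21.1 = 189.9 → 190
  B: 23 − 2.3 = 20.7 → 21
  → #39BE15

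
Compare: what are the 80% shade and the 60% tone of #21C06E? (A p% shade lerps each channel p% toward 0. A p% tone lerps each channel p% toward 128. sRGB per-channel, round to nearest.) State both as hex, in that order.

#21C06E is rgb(33, 192, 110).
80% shade:
  R: 33 − 26.4 = 6.6 → 7
  G: 192 + 0.8×(0−192) = 192 − 153.6 = 38.4 → 38
  B: 110 + 0.8×(0−110) = 110 − 88 = 22 → 22
  → #072616
60% tone:
  R: 33 + 0.6×(128−33) = 33 + 57 = 90 → 90
  G: 192 + 0.6×(128−192) = 192 − 38.4 = 153.6 → 154
  B: 110 + 0.6×(128−110) = 110 + 10.8 = 120.8 → 121
  → #5A9A79

#072616, #5A9A79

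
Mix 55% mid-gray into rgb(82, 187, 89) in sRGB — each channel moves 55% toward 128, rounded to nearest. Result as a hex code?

A 55% tone moves each channel 55% toward 128:
  R: 82 + 0.55×(128−82) = 82 + 25.3 = 107.3 → 107
  G: 187 − 32.45 = 154.55 → 155
  B: 89 + 0.55×(128−89) = 89 + 21.45 = 110.45 → 110
rgb(107, 155, 110) = #6b9b6e.

#6b9b6e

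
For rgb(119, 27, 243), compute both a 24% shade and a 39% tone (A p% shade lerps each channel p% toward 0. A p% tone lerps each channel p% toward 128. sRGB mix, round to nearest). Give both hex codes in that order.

#5a15b9, #7b42c6

24% shade:
  R: 119 + 0.24×(0−119) = 119 − 28.56 = 90.44 → 90
  G: 27 + 0.24×(0−27) = 27 − 6.48 = 20.52 → 21
  B: 243 + 0.24×(0−243) = 243 − 58.32 = 184.68 → 185
  → #5a15b9
39% tone:
  R: 119 + 0.39×(128−119) = 119 + 3.51 = 122.51 → 123
  G: 27 + 0.39×(128−27) = 27 + 39.39 = 66.39 → 66
  B: 243 + 0.39×(128−243) = 243 − 44.85 = 198.15 → 198
  → #7b42c6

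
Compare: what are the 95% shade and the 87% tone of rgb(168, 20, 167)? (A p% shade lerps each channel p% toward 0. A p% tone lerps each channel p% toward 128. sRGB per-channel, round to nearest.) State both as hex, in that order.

#080108, #857285

95% shade:
  R: 168 + 0.95×(0−168) = 168 − 159.6 = 8.4 → 8
  G: 20 + 0.95×(0−20) = 20 − 19 = 1 → 1
  B: 167 + 0.95×(0−167) = 167 − 158.65 = 8.35 → 8
  → #080108
87% tone:
  R: 168 − 34.8 = 133.2 → 133
  G: 20 + 93.96 = 113.96 → 114
  B: 167 + 0.87×(128−167) = 167 − 33.93 = 133.07 → 133
  → #857285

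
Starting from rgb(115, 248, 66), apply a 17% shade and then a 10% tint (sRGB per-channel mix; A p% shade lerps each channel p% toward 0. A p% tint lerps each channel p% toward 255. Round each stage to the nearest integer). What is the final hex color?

#6fd34b

A 17% shade moves each channel 17% toward 0:
  R: 115 − 19.55 = 95.45 → 95
  G: 248 + 0.17×(0−248) = 248 − 42.16 = 205.84 → 206
  B: 66 − 11.22 = 54.78 → 55
After the shade: rgb(95, 206, 55) = #5fce37.
Per channel, c → c + 0.1(255 − c):
  R: 95 + 0.1×(255−95) = 95 + 16 = 111 → 111
  G: 206 + 0.1×(255−206) = 206 + 4.9 = 210.9 → 211
  B: 55 + 20 = 75 → 75
rgb(111, 211, 75) = #6fd34b.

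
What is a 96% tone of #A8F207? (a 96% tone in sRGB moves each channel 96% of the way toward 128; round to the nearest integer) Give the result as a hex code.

#82857B

#A8F207 is rgb(168, 242, 7).
Per channel, c → c + 0.96(128 − c):
  R: 168 + 0.96×(128−168) = 168 − 38.4 = 129.6 → 130
  G: 242 − 109.44 = 132.56 → 133
  B: 7 + 116.16 = 123.16 → 123
rgb(130, 133, 123) = #82857B.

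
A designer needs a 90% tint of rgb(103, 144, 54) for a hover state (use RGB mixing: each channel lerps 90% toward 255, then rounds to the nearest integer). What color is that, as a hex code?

Per channel, c → c + 0.9(255 − c):
  R: 103 + 0.9×(255−103) = 103 + 136.8 = 239.8 → 240
  G: 144 + 99.9 = 243.9 → 244
  B: 54 + 180.9 = 234.9 → 235
rgb(240, 244, 235) = #F0F4EB.

#F0F4EB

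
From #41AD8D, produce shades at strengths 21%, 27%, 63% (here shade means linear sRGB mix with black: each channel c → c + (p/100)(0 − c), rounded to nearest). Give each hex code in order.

#41AD8D is rgb(65, 173, 141).
21%: (65 − 13.65 = 51.35→51, 173 − 36.33 = 136.67→137, 141 − 29.61 = 111.39→111) → #33896F
27%: (65 − 17.55 = 47.45→47, 173 − 46.71 = 126.29→126, 141 − 38.07 = 102.93→103) → #2F7E67
63%: (65 − 40.95 = 24.05→24, 173 − 108.99 = 64.01→64, 141 − 88.83 = 52.17→52) → #184034

#33896F, #2F7E67, #184034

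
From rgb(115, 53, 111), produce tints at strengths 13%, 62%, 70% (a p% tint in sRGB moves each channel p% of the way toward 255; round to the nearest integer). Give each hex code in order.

13%: (115 + 18.2 = 133.2→133, 53 + 26.26 = 79.26→79, 111 + 18.72 = 129.72→130) → #854F82
62%: (115 + 86.8 = 201.8→202, 53 + 125.24 = 178.24→178, 111 + 89.28 = 200.28→200) → #CAB2C8
70%: (115 + 98 = 213→213, 53 + 141.4 = 194.4→194, 111 + 100.8 = 211.8→212) → #D5C2D4

#854F82, #CAB2C8, #D5C2D4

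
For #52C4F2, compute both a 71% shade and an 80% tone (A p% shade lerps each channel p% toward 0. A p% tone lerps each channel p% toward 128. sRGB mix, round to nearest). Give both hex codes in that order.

#52C4F2 is rgb(82, 196, 242).
71% shade:
  R: 82 + 0.71×(0−82) = 82 − 58.22 = 23.78 → 24
  G: 196 + 0.71×(0−196) = 196 − 139.16 = 56.84 → 57
  B: 242 + 0.71×(0−242) = 242 − 171.82 = 70.18 → 70
  → #183946
80% tone:
  R: 82 + 0.8×(128−82) = 82 + 36.8 = 118.8 → 119
  G: 196 + 0.8×(128−196) = 196 − 54.4 = 141.6 → 142
  B: 242 − 91.2 = 150.8 → 151
  → #778E97

#183946, #778E97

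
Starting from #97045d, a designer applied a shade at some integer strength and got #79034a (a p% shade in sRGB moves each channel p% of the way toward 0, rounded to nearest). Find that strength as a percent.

20%

#97045d is rgb(151, 4, 93); #79034a is rgb(121, 3, 74).
On the R channel (widest range): 121 ≈ 151 + (p/100)(0 − 151), so p ≈ 100×(121 − 151)/(0 − 151) = -3000/-151 = 19.87.
p = 20 reproduces all three channels after rounding.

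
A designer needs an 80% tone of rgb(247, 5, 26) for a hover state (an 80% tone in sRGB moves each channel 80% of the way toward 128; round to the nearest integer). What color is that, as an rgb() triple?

An 80% tone moves each channel 80% toward 128:
  R: 247 + 0.8×(128−247) = 247 − 95.2 = 151.8 → 152
  G: 5 + 0.8×(128−5) = 5 + 98.4 = 103.4 → 103
  B: 26 + 0.8×(128−26) = 26 + 81.6 = 107.6 → 108

rgb(152, 103, 108)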